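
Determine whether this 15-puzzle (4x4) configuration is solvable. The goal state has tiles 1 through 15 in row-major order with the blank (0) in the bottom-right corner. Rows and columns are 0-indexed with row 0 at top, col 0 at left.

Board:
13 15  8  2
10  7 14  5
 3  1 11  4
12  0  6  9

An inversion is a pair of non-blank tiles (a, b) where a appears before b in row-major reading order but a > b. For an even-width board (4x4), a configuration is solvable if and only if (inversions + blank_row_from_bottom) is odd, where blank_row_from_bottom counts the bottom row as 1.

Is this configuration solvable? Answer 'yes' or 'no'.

Inversions: 62
Blank is in row 3 (0-indexed from top), which is row 1 counting from the bottom (bottom = 1).
62 + 1 = 63, which is odd, so the puzzle is solvable.

Answer: yes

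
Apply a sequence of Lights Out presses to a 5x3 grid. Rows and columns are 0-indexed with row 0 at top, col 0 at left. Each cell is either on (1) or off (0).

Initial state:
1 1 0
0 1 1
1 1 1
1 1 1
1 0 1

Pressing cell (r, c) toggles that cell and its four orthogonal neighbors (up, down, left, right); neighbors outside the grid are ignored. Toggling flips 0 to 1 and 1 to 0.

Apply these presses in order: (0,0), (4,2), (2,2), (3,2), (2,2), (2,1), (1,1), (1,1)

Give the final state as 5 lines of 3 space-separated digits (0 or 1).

Answer: 0 0 0
1 0 1
0 0 1
1 1 1
1 1 1

Derivation:
After press 1 at (0,0):
0 0 0
1 1 1
1 1 1
1 1 1
1 0 1

After press 2 at (4,2):
0 0 0
1 1 1
1 1 1
1 1 0
1 1 0

After press 3 at (2,2):
0 0 0
1 1 0
1 0 0
1 1 1
1 1 0

After press 4 at (3,2):
0 0 0
1 1 0
1 0 1
1 0 0
1 1 1

After press 5 at (2,2):
0 0 0
1 1 1
1 1 0
1 0 1
1 1 1

After press 6 at (2,1):
0 0 0
1 0 1
0 0 1
1 1 1
1 1 1

After press 7 at (1,1):
0 1 0
0 1 0
0 1 1
1 1 1
1 1 1

After press 8 at (1,1):
0 0 0
1 0 1
0 0 1
1 1 1
1 1 1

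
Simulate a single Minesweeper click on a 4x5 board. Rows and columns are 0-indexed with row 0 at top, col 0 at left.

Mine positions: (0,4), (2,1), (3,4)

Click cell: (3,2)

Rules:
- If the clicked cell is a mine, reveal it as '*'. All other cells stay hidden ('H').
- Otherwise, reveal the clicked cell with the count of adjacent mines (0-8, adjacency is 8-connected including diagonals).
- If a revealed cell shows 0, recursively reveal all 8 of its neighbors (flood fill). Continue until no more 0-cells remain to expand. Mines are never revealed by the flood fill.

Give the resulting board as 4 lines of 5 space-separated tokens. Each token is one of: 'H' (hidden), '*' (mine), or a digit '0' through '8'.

H H H H H
H H H H H
H H H H H
H H 1 H H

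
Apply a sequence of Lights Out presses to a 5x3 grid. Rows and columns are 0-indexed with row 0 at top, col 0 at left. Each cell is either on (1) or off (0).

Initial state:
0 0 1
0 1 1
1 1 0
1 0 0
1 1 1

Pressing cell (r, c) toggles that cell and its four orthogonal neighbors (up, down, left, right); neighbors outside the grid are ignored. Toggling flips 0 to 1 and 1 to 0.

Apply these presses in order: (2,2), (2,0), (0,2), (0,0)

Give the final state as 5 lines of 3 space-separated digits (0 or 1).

Answer: 1 0 0
0 1 1
0 1 1
0 0 1
1 1 1

Derivation:
After press 1 at (2,2):
0 0 1
0 1 0
1 0 1
1 0 1
1 1 1

After press 2 at (2,0):
0 0 1
1 1 0
0 1 1
0 0 1
1 1 1

After press 3 at (0,2):
0 1 0
1 1 1
0 1 1
0 0 1
1 1 1

After press 4 at (0,0):
1 0 0
0 1 1
0 1 1
0 0 1
1 1 1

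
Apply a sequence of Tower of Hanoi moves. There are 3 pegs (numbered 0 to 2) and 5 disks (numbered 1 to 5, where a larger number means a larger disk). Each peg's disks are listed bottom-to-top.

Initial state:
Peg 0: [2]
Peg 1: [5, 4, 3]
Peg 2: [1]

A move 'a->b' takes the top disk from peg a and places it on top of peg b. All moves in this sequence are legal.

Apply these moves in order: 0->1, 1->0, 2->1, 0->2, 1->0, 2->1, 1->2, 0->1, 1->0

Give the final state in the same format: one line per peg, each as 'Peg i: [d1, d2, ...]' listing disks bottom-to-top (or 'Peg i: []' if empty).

Answer: Peg 0: [1]
Peg 1: [5, 4, 3]
Peg 2: [2]

Derivation:
After move 1 (0->1):
Peg 0: []
Peg 1: [5, 4, 3, 2]
Peg 2: [1]

After move 2 (1->0):
Peg 0: [2]
Peg 1: [5, 4, 3]
Peg 2: [1]

After move 3 (2->1):
Peg 0: [2]
Peg 1: [5, 4, 3, 1]
Peg 2: []

After move 4 (0->2):
Peg 0: []
Peg 1: [5, 4, 3, 1]
Peg 2: [2]

After move 5 (1->0):
Peg 0: [1]
Peg 1: [5, 4, 3]
Peg 2: [2]

After move 6 (2->1):
Peg 0: [1]
Peg 1: [5, 4, 3, 2]
Peg 2: []

After move 7 (1->2):
Peg 0: [1]
Peg 1: [5, 4, 3]
Peg 2: [2]

After move 8 (0->1):
Peg 0: []
Peg 1: [5, 4, 3, 1]
Peg 2: [2]

After move 9 (1->0):
Peg 0: [1]
Peg 1: [5, 4, 3]
Peg 2: [2]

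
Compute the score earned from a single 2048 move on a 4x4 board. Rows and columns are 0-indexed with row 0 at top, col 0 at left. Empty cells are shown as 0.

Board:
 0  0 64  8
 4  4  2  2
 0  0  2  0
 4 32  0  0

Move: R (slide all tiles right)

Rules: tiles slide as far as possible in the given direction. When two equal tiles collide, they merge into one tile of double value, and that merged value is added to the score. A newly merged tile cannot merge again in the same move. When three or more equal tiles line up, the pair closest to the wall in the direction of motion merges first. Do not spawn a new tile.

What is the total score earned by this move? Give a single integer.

Answer: 12

Derivation:
Slide right:
row 0: [0, 0, 64, 8] -> [0, 0, 64, 8]  score +0 (running 0)
row 1: [4, 4, 2, 2] -> [0, 0, 8, 4]  score +12 (running 12)
row 2: [0, 0, 2, 0] -> [0, 0, 0, 2]  score +0 (running 12)
row 3: [4, 32, 0, 0] -> [0, 0, 4, 32]  score +0 (running 12)
Board after move:
 0  0 64  8
 0  0  8  4
 0  0  0  2
 0  0  4 32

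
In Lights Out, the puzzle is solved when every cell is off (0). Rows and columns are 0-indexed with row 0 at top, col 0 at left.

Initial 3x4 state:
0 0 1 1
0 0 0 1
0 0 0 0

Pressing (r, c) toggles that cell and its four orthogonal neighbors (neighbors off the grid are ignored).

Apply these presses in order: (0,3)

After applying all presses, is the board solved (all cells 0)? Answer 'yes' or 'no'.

After press 1 at (0,3):
0 0 0 0
0 0 0 0
0 0 0 0

Lights still on: 0

Answer: yes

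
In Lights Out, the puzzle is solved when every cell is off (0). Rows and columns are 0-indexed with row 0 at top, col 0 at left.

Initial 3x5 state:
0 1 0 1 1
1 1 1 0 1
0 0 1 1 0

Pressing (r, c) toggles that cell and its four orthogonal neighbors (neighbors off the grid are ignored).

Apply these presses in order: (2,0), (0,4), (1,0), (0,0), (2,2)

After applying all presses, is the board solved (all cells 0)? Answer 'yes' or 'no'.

Answer: yes

Derivation:
After press 1 at (2,0):
0 1 0 1 1
0 1 1 0 1
1 1 1 1 0

After press 2 at (0,4):
0 1 0 0 0
0 1 1 0 0
1 1 1 1 0

After press 3 at (1,0):
1 1 0 0 0
1 0 1 0 0
0 1 1 1 0

After press 4 at (0,0):
0 0 0 0 0
0 0 1 0 0
0 1 1 1 0

After press 5 at (2,2):
0 0 0 0 0
0 0 0 0 0
0 0 0 0 0

Lights still on: 0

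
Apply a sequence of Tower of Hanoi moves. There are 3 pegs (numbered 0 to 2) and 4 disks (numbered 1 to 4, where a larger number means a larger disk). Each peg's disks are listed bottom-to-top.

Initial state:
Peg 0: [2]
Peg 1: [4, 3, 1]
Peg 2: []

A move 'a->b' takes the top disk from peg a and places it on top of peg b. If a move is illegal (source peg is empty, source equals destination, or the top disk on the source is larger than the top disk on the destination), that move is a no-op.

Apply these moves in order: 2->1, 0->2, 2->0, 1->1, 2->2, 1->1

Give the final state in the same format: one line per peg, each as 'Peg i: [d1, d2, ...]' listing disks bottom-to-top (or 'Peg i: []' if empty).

After move 1 (2->1):
Peg 0: [2]
Peg 1: [4, 3, 1]
Peg 2: []

After move 2 (0->2):
Peg 0: []
Peg 1: [4, 3, 1]
Peg 2: [2]

After move 3 (2->0):
Peg 0: [2]
Peg 1: [4, 3, 1]
Peg 2: []

After move 4 (1->1):
Peg 0: [2]
Peg 1: [4, 3, 1]
Peg 2: []

After move 5 (2->2):
Peg 0: [2]
Peg 1: [4, 3, 1]
Peg 2: []

After move 6 (1->1):
Peg 0: [2]
Peg 1: [4, 3, 1]
Peg 2: []

Answer: Peg 0: [2]
Peg 1: [4, 3, 1]
Peg 2: []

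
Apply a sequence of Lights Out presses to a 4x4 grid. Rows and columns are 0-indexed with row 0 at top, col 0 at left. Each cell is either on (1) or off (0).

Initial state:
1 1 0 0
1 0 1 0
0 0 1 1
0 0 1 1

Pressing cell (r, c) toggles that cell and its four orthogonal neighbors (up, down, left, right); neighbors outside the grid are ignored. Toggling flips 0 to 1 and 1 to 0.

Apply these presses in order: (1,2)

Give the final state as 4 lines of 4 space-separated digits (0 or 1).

Answer: 1 1 1 0
1 1 0 1
0 0 0 1
0 0 1 1

Derivation:
After press 1 at (1,2):
1 1 1 0
1 1 0 1
0 0 0 1
0 0 1 1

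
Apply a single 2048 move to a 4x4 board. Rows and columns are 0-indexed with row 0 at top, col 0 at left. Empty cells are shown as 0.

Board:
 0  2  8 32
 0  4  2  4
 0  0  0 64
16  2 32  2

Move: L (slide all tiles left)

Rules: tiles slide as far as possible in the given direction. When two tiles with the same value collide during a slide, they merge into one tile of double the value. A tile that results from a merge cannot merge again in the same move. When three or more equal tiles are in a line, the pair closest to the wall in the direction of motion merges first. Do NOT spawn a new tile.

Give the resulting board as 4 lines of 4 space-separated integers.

Answer:  2  8 32  0
 4  2  4  0
64  0  0  0
16  2 32  2

Derivation:
Slide left:
row 0: [0, 2, 8, 32] -> [2, 8, 32, 0]
row 1: [0, 4, 2, 4] -> [4, 2, 4, 0]
row 2: [0, 0, 0, 64] -> [64, 0, 0, 0]
row 3: [16, 2, 32, 2] -> [16, 2, 32, 2]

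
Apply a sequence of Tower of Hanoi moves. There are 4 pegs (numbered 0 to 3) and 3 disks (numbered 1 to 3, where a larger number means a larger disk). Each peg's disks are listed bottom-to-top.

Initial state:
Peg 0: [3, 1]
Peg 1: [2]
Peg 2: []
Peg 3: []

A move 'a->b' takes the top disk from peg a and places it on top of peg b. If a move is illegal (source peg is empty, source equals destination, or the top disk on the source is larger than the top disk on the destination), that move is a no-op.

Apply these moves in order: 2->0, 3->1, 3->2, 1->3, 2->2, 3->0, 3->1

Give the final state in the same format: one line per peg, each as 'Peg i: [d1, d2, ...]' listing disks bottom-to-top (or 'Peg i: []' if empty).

After move 1 (2->0):
Peg 0: [3, 1]
Peg 1: [2]
Peg 2: []
Peg 3: []

After move 2 (3->1):
Peg 0: [3, 1]
Peg 1: [2]
Peg 2: []
Peg 3: []

After move 3 (3->2):
Peg 0: [3, 1]
Peg 1: [2]
Peg 2: []
Peg 3: []

After move 4 (1->3):
Peg 0: [3, 1]
Peg 1: []
Peg 2: []
Peg 3: [2]

After move 5 (2->2):
Peg 0: [3, 1]
Peg 1: []
Peg 2: []
Peg 3: [2]

After move 6 (3->0):
Peg 0: [3, 1]
Peg 1: []
Peg 2: []
Peg 3: [2]

After move 7 (3->1):
Peg 0: [3, 1]
Peg 1: [2]
Peg 2: []
Peg 3: []

Answer: Peg 0: [3, 1]
Peg 1: [2]
Peg 2: []
Peg 3: []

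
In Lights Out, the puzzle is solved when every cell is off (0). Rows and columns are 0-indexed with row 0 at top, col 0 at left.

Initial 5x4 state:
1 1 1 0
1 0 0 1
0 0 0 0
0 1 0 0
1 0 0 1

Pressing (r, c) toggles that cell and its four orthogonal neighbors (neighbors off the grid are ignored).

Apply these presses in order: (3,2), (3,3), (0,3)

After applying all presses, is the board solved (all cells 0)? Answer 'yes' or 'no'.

Answer: no

Derivation:
After press 1 at (3,2):
1 1 1 0
1 0 0 1
0 0 1 0
0 0 1 1
1 0 1 1

After press 2 at (3,3):
1 1 1 0
1 0 0 1
0 0 1 1
0 0 0 0
1 0 1 0

After press 3 at (0,3):
1 1 0 1
1 0 0 0
0 0 1 1
0 0 0 0
1 0 1 0

Lights still on: 8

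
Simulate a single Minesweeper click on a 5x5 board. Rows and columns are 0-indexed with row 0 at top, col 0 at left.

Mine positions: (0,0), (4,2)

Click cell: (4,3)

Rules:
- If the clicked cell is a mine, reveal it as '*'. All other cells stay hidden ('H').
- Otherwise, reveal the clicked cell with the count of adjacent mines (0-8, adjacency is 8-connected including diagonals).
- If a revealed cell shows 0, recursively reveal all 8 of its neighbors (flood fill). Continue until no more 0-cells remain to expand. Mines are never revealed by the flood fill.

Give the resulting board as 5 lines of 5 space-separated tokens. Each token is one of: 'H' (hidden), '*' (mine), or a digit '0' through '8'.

H H H H H
H H H H H
H H H H H
H H H H H
H H H 1 H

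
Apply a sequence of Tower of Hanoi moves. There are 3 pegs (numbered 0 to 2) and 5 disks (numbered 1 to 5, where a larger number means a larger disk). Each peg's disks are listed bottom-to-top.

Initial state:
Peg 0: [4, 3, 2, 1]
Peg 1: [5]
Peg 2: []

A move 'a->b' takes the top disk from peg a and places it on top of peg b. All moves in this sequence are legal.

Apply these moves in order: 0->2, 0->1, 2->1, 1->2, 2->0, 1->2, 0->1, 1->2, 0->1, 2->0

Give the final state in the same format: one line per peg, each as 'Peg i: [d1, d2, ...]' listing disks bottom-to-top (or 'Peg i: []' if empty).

After move 1 (0->2):
Peg 0: [4, 3, 2]
Peg 1: [5]
Peg 2: [1]

After move 2 (0->1):
Peg 0: [4, 3]
Peg 1: [5, 2]
Peg 2: [1]

After move 3 (2->1):
Peg 0: [4, 3]
Peg 1: [5, 2, 1]
Peg 2: []

After move 4 (1->2):
Peg 0: [4, 3]
Peg 1: [5, 2]
Peg 2: [1]

After move 5 (2->0):
Peg 0: [4, 3, 1]
Peg 1: [5, 2]
Peg 2: []

After move 6 (1->2):
Peg 0: [4, 3, 1]
Peg 1: [5]
Peg 2: [2]

After move 7 (0->1):
Peg 0: [4, 3]
Peg 1: [5, 1]
Peg 2: [2]

After move 8 (1->2):
Peg 0: [4, 3]
Peg 1: [5]
Peg 2: [2, 1]

After move 9 (0->1):
Peg 0: [4]
Peg 1: [5, 3]
Peg 2: [2, 1]

After move 10 (2->0):
Peg 0: [4, 1]
Peg 1: [5, 3]
Peg 2: [2]

Answer: Peg 0: [4, 1]
Peg 1: [5, 3]
Peg 2: [2]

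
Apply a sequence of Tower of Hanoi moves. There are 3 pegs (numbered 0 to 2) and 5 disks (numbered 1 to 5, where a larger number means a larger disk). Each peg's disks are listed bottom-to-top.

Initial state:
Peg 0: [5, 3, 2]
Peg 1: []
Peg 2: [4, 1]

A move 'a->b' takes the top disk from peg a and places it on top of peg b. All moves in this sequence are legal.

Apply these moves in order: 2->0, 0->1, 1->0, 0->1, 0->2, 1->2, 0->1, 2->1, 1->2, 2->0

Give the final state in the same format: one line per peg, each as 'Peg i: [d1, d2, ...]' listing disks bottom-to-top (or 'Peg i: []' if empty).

Answer: Peg 0: [5, 1]
Peg 1: [3]
Peg 2: [4, 2]

Derivation:
After move 1 (2->0):
Peg 0: [5, 3, 2, 1]
Peg 1: []
Peg 2: [4]

After move 2 (0->1):
Peg 0: [5, 3, 2]
Peg 1: [1]
Peg 2: [4]

After move 3 (1->0):
Peg 0: [5, 3, 2, 1]
Peg 1: []
Peg 2: [4]

After move 4 (0->1):
Peg 0: [5, 3, 2]
Peg 1: [1]
Peg 2: [4]

After move 5 (0->2):
Peg 0: [5, 3]
Peg 1: [1]
Peg 2: [4, 2]

After move 6 (1->2):
Peg 0: [5, 3]
Peg 1: []
Peg 2: [4, 2, 1]

After move 7 (0->1):
Peg 0: [5]
Peg 1: [3]
Peg 2: [4, 2, 1]

After move 8 (2->1):
Peg 0: [5]
Peg 1: [3, 1]
Peg 2: [4, 2]

After move 9 (1->2):
Peg 0: [5]
Peg 1: [3]
Peg 2: [4, 2, 1]

After move 10 (2->0):
Peg 0: [5, 1]
Peg 1: [3]
Peg 2: [4, 2]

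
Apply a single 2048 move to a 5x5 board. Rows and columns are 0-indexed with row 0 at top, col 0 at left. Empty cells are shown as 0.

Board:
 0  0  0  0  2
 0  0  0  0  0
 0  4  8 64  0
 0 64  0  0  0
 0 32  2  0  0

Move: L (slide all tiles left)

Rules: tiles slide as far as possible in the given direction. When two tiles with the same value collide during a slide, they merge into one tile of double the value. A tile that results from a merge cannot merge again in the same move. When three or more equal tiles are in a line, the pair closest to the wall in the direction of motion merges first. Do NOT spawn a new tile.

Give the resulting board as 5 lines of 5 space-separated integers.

Slide left:
row 0: [0, 0, 0, 0, 2] -> [2, 0, 0, 0, 0]
row 1: [0, 0, 0, 0, 0] -> [0, 0, 0, 0, 0]
row 2: [0, 4, 8, 64, 0] -> [4, 8, 64, 0, 0]
row 3: [0, 64, 0, 0, 0] -> [64, 0, 0, 0, 0]
row 4: [0, 32, 2, 0, 0] -> [32, 2, 0, 0, 0]

Answer:  2  0  0  0  0
 0  0  0  0  0
 4  8 64  0  0
64  0  0  0  0
32  2  0  0  0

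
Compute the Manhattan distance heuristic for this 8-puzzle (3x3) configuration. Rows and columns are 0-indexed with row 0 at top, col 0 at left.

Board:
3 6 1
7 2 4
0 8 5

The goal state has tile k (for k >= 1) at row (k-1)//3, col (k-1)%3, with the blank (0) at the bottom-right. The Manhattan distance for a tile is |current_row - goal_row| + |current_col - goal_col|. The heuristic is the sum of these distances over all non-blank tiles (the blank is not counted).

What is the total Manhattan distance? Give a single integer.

Answer: 12

Derivation:
Tile 3: (0,0)->(0,2) = 2
Tile 6: (0,1)->(1,2) = 2
Tile 1: (0,2)->(0,0) = 2
Tile 7: (1,0)->(2,0) = 1
Tile 2: (1,1)->(0,1) = 1
Tile 4: (1,2)->(1,0) = 2
Tile 8: (2,1)->(2,1) = 0
Tile 5: (2,2)->(1,1) = 2
Sum: 2 + 2 + 2 + 1 + 1 + 2 + 0 + 2 = 12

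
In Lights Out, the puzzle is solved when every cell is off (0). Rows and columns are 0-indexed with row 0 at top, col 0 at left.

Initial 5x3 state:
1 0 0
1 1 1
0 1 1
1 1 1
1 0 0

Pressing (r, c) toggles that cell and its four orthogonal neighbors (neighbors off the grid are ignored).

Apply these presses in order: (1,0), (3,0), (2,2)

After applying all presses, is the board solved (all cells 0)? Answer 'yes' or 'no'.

Answer: yes

Derivation:
After press 1 at (1,0):
0 0 0
0 0 1
1 1 1
1 1 1
1 0 0

After press 2 at (3,0):
0 0 0
0 0 1
0 1 1
0 0 1
0 0 0

After press 3 at (2,2):
0 0 0
0 0 0
0 0 0
0 0 0
0 0 0

Lights still on: 0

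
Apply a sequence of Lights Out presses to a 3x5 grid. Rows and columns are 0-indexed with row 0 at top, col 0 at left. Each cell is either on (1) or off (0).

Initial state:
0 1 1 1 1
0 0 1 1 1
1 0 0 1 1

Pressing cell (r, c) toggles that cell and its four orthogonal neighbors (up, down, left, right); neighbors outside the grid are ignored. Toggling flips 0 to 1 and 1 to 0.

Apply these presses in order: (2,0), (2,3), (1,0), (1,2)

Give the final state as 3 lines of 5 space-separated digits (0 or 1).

After press 1 at (2,0):
0 1 1 1 1
1 0 1 1 1
0 1 0 1 1

After press 2 at (2,3):
0 1 1 1 1
1 0 1 0 1
0 1 1 0 0

After press 3 at (1,0):
1 1 1 1 1
0 1 1 0 1
1 1 1 0 0

After press 4 at (1,2):
1 1 0 1 1
0 0 0 1 1
1 1 0 0 0

Answer: 1 1 0 1 1
0 0 0 1 1
1 1 0 0 0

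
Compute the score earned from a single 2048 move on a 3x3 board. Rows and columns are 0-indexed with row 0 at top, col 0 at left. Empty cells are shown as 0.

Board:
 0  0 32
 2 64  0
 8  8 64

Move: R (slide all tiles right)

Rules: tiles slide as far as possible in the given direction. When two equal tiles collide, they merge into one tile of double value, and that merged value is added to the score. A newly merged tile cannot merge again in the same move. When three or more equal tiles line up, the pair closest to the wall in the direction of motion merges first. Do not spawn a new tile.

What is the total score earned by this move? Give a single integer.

Slide right:
row 0: [0, 0, 32] -> [0, 0, 32]  score +0 (running 0)
row 1: [2, 64, 0] -> [0, 2, 64]  score +0 (running 0)
row 2: [8, 8, 64] -> [0, 16, 64]  score +16 (running 16)
Board after move:
 0  0 32
 0  2 64
 0 16 64

Answer: 16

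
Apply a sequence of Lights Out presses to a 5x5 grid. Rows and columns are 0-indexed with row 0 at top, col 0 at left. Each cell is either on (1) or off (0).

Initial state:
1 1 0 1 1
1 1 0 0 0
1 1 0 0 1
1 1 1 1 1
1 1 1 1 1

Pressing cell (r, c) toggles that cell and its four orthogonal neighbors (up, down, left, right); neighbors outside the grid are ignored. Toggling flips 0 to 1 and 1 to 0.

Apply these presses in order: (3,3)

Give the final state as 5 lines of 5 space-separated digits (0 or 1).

Answer: 1 1 0 1 1
1 1 0 0 0
1 1 0 1 1
1 1 0 0 0
1 1 1 0 1

Derivation:
After press 1 at (3,3):
1 1 0 1 1
1 1 0 0 0
1 1 0 1 1
1 1 0 0 0
1 1 1 0 1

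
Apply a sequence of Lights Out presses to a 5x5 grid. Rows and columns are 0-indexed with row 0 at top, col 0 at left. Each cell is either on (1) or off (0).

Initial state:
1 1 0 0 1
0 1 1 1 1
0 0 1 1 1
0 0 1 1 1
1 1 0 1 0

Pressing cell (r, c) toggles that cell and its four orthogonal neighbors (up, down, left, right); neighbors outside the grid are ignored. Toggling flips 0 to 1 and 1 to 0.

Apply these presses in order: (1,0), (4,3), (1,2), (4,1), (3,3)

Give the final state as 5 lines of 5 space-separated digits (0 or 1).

Answer: 0 1 1 0 1
1 1 0 0 1
1 0 0 0 1
0 1 0 1 0
0 0 0 1 1

Derivation:
After press 1 at (1,0):
0 1 0 0 1
1 0 1 1 1
1 0 1 1 1
0 0 1 1 1
1 1 0 1 0

After press 2 at (4,3):
0 1 0 0 1
1 0 1 1 1
1 0 1 1 1
0 0 1 0 1
1 1 1 0 1

After press 3 at (1,2):
0 1 1 0 1
1 1 0 0 1
1 0 0 1 1
0 0 1 0 1
1 1 1 0 1

After press 4 at (4,1):
0 1 1 0 1
1 1 0 0 1
1 0 0 1 1
0 1 1 0 1
0 0 0 0 1

After press 5 at (3,3):
0 1 1 0 1
1 1 0 0 1
1 0 0 0 1
0 1 0 1 0
0 0 0 1 1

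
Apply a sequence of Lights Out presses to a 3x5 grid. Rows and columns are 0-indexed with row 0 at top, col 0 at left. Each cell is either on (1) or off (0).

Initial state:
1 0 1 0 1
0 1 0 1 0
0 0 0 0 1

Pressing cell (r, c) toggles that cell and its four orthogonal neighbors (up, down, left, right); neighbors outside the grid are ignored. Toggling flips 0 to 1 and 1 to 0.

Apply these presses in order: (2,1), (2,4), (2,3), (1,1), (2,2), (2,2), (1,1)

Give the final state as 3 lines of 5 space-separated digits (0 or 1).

Answer: 1 0 1 0 1
0 0 0 0 1
1 1 0 0 1

Derivation:
After press 1 at (2,1):
1 0 1 0 1
0 0 0 1 0
1 1 1 0 1

After press 2 at (2,4):
1 0 1 0 1
0 0 0 1 1
1 1 1 1 0

After press 3 at (2,3):
1 0 1 0 1
0 0 0 0 1
1 1 0 0 1

After press 4 at (1,1):
1 1 1 0 1
1 1 1 0 1
1 0 0 0 1

After press 5 at (2,2):
1 1 1 0 1
1 1 0 0 1
1 1 1 1 1

After press 6 at (2,2):
1 1 1 0 1
1 1 1 0 1
1 0 0 0 1

After press 7 at (1,1):
1 0 1 0 1
0 0 0 0 1
1 1 0 0 1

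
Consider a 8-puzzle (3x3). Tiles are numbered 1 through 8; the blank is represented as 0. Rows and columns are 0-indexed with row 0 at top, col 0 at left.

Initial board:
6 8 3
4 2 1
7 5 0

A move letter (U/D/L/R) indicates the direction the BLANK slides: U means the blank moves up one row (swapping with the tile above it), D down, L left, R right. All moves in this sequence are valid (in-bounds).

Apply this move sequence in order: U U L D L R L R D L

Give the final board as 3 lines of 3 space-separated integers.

After move 1 (U):
6 8 3
4 2 0
7 5 1

After move 2 (U):
6 8 0
4 2 3
7 5 1

After move 3 (L):
6 0 8
4 2 3
7 5 1

After move 4 (D):
6 2 8
4 0 3
7 5 1

After move 5 (L):
6 2 8
0 4 3
7 5 1

After move 6 (R):
6 2 8
4 0 3
7 5 1

After move 7 (L):
6 2 8
0 4 3
7 5 1

After move 8 (R):
6 2 8
4 0 3
7 5 1

After move 9 (D):
6 2 8
4 5 3
7 0 1

After move 10 (L):
6 2 8
4 5 3
0 7 1

Answer: 6 2 8
4 5 3
0 7 1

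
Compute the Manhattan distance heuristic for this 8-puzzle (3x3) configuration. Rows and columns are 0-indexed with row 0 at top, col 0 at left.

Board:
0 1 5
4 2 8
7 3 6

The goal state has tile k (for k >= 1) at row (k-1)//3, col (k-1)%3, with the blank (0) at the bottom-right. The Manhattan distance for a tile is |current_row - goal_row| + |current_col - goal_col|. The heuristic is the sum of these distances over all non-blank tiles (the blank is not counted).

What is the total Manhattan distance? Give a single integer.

Tile 1: at (0,1), goal (0,0), distance |0-0|+|1-0| = 1
Tile 5: at (0,2), goal (1,1), distance |0-1|+|2-1| = 2
Tile 4: at (1,0), goal (1,0), distance |1-1|+|0-0| = 0
Tile 2: at (1,1), goal (0,1), distance |1-0|+|1-1| = 1
Tile 8: at (1,2), goal (2,1), distance |1-2|+|2-1| = 2
Tile 7: at (2,0), goal (2,0), distance |2-2|+|0-0| = 0
Tile 3: at (2,1), goal (0,2), distance |2-0|+|1-2| = 3
Tile 6: at (2,2), goal (1,2), distance |2-1|+|2-2| = 1
Sum: 1 + 2 + 0 + 1 + 2 + 0 + 3 + 1 = 10

Answer: 10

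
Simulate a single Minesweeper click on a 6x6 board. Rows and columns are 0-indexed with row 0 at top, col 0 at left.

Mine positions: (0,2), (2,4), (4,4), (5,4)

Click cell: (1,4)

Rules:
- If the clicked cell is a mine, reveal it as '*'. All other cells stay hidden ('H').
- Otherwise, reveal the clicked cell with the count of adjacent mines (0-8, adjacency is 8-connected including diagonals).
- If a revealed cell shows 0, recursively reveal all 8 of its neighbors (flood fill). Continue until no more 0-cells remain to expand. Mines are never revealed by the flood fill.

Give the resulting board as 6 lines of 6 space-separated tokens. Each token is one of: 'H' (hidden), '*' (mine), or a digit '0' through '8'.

H H H H H H
H H H H 1 H
H H H H H H
H H H H H H
H H H H H H
H H H H H H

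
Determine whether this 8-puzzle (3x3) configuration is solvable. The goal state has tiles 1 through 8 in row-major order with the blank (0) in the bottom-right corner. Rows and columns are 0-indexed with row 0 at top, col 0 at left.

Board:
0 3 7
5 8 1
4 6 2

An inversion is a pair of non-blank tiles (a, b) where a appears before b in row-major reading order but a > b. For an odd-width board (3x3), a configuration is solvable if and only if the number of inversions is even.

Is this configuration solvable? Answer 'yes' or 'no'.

Answer: yes

Derivation:
Inversions (pairs i<j in row-major order where tile[i] > tile[j] > 0): 16
16 is even, so the puzzle is solvable.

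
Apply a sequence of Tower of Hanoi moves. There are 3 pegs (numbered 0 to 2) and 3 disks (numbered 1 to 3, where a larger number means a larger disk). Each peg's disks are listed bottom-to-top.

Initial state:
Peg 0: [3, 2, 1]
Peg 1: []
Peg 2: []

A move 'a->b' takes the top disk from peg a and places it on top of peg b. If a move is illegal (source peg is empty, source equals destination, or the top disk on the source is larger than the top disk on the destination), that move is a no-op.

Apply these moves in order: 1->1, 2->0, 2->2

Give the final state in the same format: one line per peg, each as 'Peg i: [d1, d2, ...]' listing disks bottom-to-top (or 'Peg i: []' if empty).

After move 1 (1->1):
Peg 0: [3, 2, 1]
Peg 1: []
Peg 2: []

After move 2 (2->0):
Peg 0: [3, 2, 1]
Peg 1: []
Peg 2: []

After move 3 (2->2):
Peg 0: [3, 2, 1]
Peg 1: []
Peg 2: []

Answer: Peg 0: [3, 2, 1]
Peg 1: []
Peg 2: []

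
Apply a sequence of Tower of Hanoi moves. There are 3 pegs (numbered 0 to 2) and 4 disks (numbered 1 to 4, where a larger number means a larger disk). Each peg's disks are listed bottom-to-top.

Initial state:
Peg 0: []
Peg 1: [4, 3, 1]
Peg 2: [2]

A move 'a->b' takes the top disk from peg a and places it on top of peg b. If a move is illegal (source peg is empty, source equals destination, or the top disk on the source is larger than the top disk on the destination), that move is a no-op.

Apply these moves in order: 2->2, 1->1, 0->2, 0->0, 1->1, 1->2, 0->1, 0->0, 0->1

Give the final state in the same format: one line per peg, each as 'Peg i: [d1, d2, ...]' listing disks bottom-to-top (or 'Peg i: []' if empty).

Answer: Peg 0: []
Peg 1: [4, 3]
Peg 2: [2, 1]

Derivation:
After move 1 (2->2):
Peg 0: []
Peg 1: [4, 3, 1]
Peg 2: [2]

After move 2 (1->1):
Peg 0: []
Peg 1: [4, 3, 1]
Peg 2: [2]

After move 3 (0->2):
Peg 0: []
Peg 1: [4, 3, 1]
Peg 2: [2]

After move 4 (0->0):
Peg 0: []
Peg 1: [4, 3, 1]
Peg 2: [2]

After move 5 (1->1):
Peg 0: []
Peg 1: [4, 3, 1]
Peg 2: [2]

After move 6 (1->2):
Peg 0: []
Peg 1: [4, 3]
Peg 2: [2, 1]

After move 7 (0->1):
Peg 0: []
Peg 1: [4, 3]
Peg 2: [2, 1]

After move 8 (0->0):
Peg 0: []
Peg 1: [4, 3]
Peg 2: [2, 1]

After move 9 (0->1):
Peg 0: []
Peg 1: [4, 3]
Peg 2: [2, 1]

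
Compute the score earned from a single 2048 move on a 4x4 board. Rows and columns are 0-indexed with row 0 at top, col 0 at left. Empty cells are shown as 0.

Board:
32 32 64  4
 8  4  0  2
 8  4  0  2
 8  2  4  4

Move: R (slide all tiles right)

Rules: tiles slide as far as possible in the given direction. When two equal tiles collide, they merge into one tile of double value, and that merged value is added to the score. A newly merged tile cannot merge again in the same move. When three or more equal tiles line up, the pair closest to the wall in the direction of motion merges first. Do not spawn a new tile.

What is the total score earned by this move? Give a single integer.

Slide right:
row 0: [32, 32, 64, 4] -> [0, 64, 64, 4]  score +64 (running 64)
row 1: [8, 4, 0, 2] -> [0, 8, 4, 2]  score +0 (running 64)
row 2: [8, 4, 0, 2] -> [0, 8, 4, 2]  score +0 (running 64)
row 3: [8, 2, 4, 4] -> [0, 8, 2, 8]  score +8 (running 72)
Board after move:
 0 64 64  4
 0  8  4  2
 0  8  4  2
 0  8  2  8

Answer: 72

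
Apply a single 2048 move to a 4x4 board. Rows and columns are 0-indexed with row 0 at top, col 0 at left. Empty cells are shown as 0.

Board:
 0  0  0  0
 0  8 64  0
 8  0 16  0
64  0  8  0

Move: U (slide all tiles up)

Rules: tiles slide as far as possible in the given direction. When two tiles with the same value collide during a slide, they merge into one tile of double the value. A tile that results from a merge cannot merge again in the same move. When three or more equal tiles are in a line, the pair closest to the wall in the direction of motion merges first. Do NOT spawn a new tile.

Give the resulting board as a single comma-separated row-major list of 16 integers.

Answer: 8, 8, 64, 0, 64, 0, 16, 0, 0, 0, 8, 0, 0, 0, 0, 0

Derivation:
Slide up:
col 0: [0, 0, 8, 64] -> [8, 64, 0, 0]
col 1: [0, 8, 0, 0] -> [8, 0, 0, 0]
col 2: [0, 64, 16, 8] -> [64, 16, 8, 0]
col 3: [0, 0, 0, 0] -> [0, 0, 0, 0]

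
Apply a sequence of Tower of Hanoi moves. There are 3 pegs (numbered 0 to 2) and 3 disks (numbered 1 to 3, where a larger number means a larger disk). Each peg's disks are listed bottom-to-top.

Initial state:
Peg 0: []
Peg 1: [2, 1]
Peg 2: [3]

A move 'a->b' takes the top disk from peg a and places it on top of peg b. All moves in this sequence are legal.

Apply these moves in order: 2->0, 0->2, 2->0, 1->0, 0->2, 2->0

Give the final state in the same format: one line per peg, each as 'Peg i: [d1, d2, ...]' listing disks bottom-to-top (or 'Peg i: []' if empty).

After move 1 (2->0):
Peg 0: [3]
Peg 1: [2, 1]
Peg 2: []

After move 2 (0->2):
Peg 0: []
Peg 1: [2, 1]
Peg 2: [3]

After move 3 (2->0):
Peg 0: [3]
Peg 1: [2, 1]
Peg 2: []

After move 4 (1->0):
Peg 0: [3, 1]
Peg 1: [2]
Peg 2: []

After move 5 (0->2):
Peg 0: [3]
Peg 1: [2]
Peg 2: [1]

After move 6 (2->0):
Peg 0: [3, 1]
Peg 1: [2]
Peg 2: []

Answer: Peg 0: [3, 1]
Peg 1: [2]
Peg 2: []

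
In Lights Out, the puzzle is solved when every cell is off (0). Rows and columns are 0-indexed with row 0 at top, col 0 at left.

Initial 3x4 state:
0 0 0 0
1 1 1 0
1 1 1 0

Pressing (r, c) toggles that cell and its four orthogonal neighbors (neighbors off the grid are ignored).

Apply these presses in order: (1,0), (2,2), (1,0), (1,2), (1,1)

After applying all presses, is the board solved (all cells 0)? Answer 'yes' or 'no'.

Answer: no

Derivation:
After press 1 at (1,0):
1 0 0 0
0 0 1 0
0 1 1 0

After press 2 at (2,2):
1 0 0 0
0 0 0 0
0 0 0 1

After press 3 at (1,0):
0 0 0 0
1 1 0 0
1 0 0 1

After press 4 at (1,2):
0 0 1 0
1 0 1 1
1 0 1 1

After press 5 at (1,1):
0 1 1 0
0 1 0 1
1 1 1 1

Lights still on: 8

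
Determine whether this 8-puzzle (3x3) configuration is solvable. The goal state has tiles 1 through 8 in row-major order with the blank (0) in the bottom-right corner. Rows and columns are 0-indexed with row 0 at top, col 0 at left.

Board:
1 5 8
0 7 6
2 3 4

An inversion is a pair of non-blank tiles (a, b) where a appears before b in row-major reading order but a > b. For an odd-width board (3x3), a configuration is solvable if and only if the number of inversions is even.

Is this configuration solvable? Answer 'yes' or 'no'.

Inversions (pairs i<j in row-major order where tile[i] > tile[j] > 0): 15
15 is odd, so the puzzle is not solvable.

Answer: no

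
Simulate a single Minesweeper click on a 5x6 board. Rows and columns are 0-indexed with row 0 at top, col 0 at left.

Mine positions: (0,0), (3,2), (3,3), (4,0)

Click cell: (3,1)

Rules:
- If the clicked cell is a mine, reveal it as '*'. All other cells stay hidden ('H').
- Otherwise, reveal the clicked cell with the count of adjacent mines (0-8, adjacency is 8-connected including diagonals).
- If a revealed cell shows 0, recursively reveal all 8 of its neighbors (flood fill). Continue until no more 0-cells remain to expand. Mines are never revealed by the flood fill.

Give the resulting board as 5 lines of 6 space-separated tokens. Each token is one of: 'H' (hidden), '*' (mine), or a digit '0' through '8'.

H H H H H H
H H H H H H
H H H H H H
H 2 H H H H
H H H H H H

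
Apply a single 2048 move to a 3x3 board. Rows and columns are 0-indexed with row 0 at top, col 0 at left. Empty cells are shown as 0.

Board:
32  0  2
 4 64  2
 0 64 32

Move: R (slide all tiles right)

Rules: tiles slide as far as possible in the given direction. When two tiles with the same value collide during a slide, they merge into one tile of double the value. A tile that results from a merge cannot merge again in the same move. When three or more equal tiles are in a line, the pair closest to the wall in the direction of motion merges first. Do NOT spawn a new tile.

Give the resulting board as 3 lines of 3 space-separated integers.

Answer:  0 32  2
 4 64  2
 0 64 32

Derivation:
Slide right:
row 0: [32, 0, 2] -> [0, 32, 2]
row 1: [4, 64, 2] -> [4, 64, 2]
row 2: [0, 64, 32] -> [0, 64, 32]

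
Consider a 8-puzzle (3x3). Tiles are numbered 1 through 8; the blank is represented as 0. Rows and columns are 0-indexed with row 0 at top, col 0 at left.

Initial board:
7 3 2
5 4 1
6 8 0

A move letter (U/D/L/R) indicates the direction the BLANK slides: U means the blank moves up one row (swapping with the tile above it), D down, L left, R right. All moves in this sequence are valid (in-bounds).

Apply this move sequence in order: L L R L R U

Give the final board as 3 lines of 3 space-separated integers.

Answer: 7 3 2
5 0 1
6 4 8

Derivation:
After move 1 (L):
7 3 2
5 4 1
6 0 8

After move 2 (L):
7 3 2
5 4 1
0 6 8

After move 3 (R):
7 3 2
5 4 1
6 0 8

After move 4 (L):
7 3 2
5 4 1
0 6 8

After move 5 (R):
7 3 2
5 4 1
6 0 8

After move 6 (U):
7 3 2
5 0 1
6 4 8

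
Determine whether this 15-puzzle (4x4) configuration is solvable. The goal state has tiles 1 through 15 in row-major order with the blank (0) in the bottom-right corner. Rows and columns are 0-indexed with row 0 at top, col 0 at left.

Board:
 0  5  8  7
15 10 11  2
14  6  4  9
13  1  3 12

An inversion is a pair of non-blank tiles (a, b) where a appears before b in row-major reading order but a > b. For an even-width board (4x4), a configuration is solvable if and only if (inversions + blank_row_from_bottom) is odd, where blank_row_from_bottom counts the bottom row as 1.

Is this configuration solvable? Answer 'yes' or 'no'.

Inversions: 56
Blank is in row 0 (0-indexed from top), which is row 4 counting from the bottom (bottom = 1).
56 + 4 = 60, which is even, so the puzzle is not solvable.

Answer: no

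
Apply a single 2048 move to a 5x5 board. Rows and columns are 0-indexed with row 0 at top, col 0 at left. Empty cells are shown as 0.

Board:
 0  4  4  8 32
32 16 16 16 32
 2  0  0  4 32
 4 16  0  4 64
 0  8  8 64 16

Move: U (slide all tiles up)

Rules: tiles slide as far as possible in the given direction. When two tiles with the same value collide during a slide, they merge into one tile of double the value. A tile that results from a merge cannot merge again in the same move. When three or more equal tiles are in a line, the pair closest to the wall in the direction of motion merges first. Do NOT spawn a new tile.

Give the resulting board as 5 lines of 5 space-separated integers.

Slide up:
col 0: [0, 32, 2, 4, 0] -> [32, 2, 4, 0, 0]
col 1: [4, 16, 0, 16, 8] -> [4, 32, 8, 0, 0]
col 2: [4, 16, 0, 0, 8] -> [4, 16, 8, 0, 0]
col 3: [8, 16, 4, 4, 64] -> [8, 16, 8, 64, 0]
col 4: [32, 32, 32, 64, 16] -> [64, 32, 64, 16, 0]

Answer: 32  4  4  8 64
 2 32 16 16 32
 4  8  8  8 64
 0  0  0 64 16
 0  0  0  0  0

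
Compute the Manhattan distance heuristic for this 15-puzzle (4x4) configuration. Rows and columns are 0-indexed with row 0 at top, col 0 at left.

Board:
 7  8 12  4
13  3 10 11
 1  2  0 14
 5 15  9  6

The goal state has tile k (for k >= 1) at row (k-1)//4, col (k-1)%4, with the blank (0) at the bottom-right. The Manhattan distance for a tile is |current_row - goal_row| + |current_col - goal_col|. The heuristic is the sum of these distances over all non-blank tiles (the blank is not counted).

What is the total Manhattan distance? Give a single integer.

Tile 7: (0,0)->(1,2) = 3
Tile 8: (0,1)->(1,3) = 3
Tile 12: (0,2)->(2,3) = 3
Tile 4: (0,3)->(0,3) = 0
Tile 13: (1,0)->(3,0) = 2
Tile 3: (1,1)->(0,2) = 2
Tile 10: (1,2)->(2,1) = 2
Tile 11: (1,3)->(2,2) = 2
Tile 1: (2,0)->(0,0) = 2
Tile 2: (2,1)->(0,1) = 2
Tile 14: (2,3)->(3,1) = 3
Tile 5: (3,0)->(1,0) = 2
Tile 15: (3,1)->(3,2) = 1
Tile 9: (3,2)->(2,0) = 3
Tile 6: (3,3)->(1,1) = 4
Sum: 3 + 3 + 3 + 0 + 2 + 2 + 2 + 2 + 2 + 2 + 3 + 2 + 1 + 3 + 4 = 34

Answer: 34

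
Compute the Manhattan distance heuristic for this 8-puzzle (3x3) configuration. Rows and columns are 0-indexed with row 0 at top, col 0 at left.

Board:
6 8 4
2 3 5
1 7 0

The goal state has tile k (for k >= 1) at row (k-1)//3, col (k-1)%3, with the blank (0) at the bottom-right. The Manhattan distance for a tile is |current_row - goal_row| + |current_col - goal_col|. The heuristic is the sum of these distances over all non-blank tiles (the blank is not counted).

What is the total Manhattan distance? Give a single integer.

Tile 6: at (0,0), goal (1,2), distance |0-1|+|0-2| = 3
Tile 8: at (0,1), goal (2,1), distance |0-2|+|1-1| = 2
Tile 4: at (0,2), goal (1,0), distance |0-1|+|2-0| = 3
Tile 2: at (1,0), goal (0,1), distance |1-0|+|0-1| = 2
Tile 3: at (1,1), goal (0,2), distance |1-0|+|1-2| = 2
Tile 5: at (1,2), goal (1,1), distance |1-1|+|2-1| = 1
Tile 1: at (2,0), goal (0,0), distance |2-0|+|0-0| = 2
Tile 7: at (2,1), goal (2,0), distance |2-2|+|1-0| = 1
Sum: 3 + 2 + 3 + 2 + 2 + 1 + 2 + 1 = 16

Answer: 16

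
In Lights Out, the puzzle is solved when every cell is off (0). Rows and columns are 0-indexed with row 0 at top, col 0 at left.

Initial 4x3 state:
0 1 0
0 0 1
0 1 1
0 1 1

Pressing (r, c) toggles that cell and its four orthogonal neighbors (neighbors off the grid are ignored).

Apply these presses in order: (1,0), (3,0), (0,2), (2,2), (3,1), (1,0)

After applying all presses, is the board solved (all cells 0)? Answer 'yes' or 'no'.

After press 1 at (1,0):
1 1 0
1 1 1
1 1 1
0 1 1

After press 2 at (3,0):
1 1 0
1 1 1
0 1 1
1 0 1

After press 3 at (0,2):
1 0 1
1 1 0
0 1 1
1 0 1

After press 4 at (2,2):
1 0 1
1 1 1
0 0 0
1 0 0

After press 5 at (3,1):
1 0 1
1 1 1
0 1 0
0 1 1

After press 6 at (1,0):
0 0 1
0 0 1
1 1 0
0 1 1

Lights still on: 6

Answer: no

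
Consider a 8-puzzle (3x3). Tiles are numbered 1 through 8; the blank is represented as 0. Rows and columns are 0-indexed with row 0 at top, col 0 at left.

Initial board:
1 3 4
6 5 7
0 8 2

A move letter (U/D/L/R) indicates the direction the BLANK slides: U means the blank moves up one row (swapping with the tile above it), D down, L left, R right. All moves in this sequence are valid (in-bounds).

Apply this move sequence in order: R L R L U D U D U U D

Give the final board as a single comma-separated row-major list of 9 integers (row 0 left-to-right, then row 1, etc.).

After move 1 (R):
1 3 4
6 5 7
8 0 2

After move 2 (L):
1 3 4
6 5 7
0 8 2

After move 3 (R):
1 3 4
6 5 7
8 0 2

After move 4 (L):
1 3 4
6 5 7
0 8 2

After move 5 (U):
1 3 4
0 5 7
6 8 2

After move 6 (D):
1 3 4
6 5 7
0 8 2

After move 7 (U):
1 3 4
0 5 7
6 8 2

After move 8 (D):
1 3 4
6 5 7
0 8 2

After move 9 (U):
1 3 4
0 5 7
6 8 2

After move 10 (U):
0 3 4
1 5 7
6 8 2

After move 11 (D):
1 3 4
0 5 7
6 8 2

Answer: 1, 3, 4, 0, 5, 7, 6, 8, 2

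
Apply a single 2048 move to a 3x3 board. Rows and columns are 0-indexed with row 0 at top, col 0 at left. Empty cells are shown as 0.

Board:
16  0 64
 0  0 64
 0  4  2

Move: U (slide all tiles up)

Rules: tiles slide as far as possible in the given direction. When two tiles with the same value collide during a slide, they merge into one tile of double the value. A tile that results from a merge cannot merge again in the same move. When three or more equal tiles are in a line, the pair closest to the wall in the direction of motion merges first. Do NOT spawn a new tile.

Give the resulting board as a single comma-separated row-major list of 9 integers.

Slide up:
col 0: [16, 0, 0] -> [16, 0, 0]
col 1: [0, 0, 4] -> [4, 0, 0]
col 2: [64, 64, 2] -> [128, 2, 0]

Answer: 16, 4, 128, 0, 0, 2, 0, 0, 0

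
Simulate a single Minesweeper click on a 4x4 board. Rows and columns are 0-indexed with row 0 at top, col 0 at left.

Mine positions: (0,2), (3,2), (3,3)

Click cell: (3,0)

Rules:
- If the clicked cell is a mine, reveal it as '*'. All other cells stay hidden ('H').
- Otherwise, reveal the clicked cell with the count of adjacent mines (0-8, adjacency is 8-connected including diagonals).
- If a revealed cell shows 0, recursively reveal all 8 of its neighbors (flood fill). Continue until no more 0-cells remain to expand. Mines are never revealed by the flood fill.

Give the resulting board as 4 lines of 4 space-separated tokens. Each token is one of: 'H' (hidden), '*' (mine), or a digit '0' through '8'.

0 1 H H
0 1 H H
0 1 H H
0 1 H H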